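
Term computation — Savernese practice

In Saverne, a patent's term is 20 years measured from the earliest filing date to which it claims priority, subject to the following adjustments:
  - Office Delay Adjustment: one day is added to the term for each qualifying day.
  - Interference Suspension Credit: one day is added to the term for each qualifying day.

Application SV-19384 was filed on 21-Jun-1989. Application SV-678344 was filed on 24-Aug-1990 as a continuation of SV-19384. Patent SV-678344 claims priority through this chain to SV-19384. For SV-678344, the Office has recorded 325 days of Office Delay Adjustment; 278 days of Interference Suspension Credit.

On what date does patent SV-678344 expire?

2011-02-14

Earliest priority filing: 21 June 1989.
Base term: 21 June 1989 + 20 years → 21 June 2009.
Office Delay Adjustment: +325 days → 12 May 2010.
Interference Suspension Credit: +278 days → 14 February 2011.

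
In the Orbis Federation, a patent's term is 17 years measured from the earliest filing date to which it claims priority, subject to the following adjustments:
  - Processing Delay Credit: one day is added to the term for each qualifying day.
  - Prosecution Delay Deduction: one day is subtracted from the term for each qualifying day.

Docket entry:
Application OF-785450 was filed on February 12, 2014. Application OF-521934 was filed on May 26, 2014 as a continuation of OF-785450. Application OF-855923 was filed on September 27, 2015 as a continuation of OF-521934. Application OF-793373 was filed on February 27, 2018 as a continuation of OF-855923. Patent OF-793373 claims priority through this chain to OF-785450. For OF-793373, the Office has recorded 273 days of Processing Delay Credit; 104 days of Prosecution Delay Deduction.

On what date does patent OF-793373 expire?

Earliest priority filing: 12 February 2014.
Base term: 12 February 2014 + 17 years → 12 February 2031.
Processing Delay Credit: +273 days → 12 November 2031.
Prosecution Delay Deduction: −104 days → 31 July 2031.

2031-07-31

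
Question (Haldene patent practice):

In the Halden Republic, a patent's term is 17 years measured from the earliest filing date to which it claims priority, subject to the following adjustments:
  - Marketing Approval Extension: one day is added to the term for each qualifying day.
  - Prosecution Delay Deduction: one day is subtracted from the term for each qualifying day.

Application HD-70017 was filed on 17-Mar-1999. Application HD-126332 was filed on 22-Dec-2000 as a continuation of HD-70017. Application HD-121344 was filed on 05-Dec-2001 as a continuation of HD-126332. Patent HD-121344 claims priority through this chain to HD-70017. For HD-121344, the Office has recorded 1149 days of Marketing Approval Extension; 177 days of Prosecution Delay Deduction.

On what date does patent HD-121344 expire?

Earliest priority filing: 17 March 1999.
Base term: 17 March 1999 + 17 years → 17 March 2016.
Marketing Approval Extension: +1149 days → 10 May 2019.
Prosecution Delay Deduction: −177 days → 14 November 2018.

2018-11-14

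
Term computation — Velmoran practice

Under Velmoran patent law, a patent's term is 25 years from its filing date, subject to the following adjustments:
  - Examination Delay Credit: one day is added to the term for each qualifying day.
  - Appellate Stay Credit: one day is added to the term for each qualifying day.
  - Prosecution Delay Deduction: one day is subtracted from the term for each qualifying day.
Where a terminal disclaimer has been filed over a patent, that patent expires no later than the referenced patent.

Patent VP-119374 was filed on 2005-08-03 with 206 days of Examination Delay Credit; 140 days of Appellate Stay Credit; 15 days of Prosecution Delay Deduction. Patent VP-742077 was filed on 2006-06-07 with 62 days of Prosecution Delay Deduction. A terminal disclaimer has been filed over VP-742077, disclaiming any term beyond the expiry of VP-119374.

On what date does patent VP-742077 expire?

2031-04-06

Natural term of VP-742077:
  Base: filing + 25 years → 7 June 2031.
  Prosecution Delay Deduction: −62 days → 6 April 2031.
Expiry of referenced patent VP-119374:
  Base: filing + 25 years → 3 August 2030.
  Examination Delay Credit: +206 days → 25 February 2031.
  Appellate Stay Credit: +140 days → 15 July 2031.
  Prosecution Delay Deduction: −15 days → 30 June 2031.
Terminal disclaimer: VP-742077 expires on the earlier of 6 April 2031 and 30 June 2031.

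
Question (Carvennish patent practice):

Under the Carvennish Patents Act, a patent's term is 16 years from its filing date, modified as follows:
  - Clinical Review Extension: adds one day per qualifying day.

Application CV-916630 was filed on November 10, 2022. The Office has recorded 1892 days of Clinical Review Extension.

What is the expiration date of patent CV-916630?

2044-01-15

Base term: filing date + 16 years → 10 November 2038.
Clinical Review Extension: +1892 days → 15 January 2044.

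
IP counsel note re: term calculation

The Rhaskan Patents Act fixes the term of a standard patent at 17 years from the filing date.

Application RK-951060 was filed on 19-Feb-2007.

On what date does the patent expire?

Filing date + 17 years → 19 February 2024.

February 19, 2024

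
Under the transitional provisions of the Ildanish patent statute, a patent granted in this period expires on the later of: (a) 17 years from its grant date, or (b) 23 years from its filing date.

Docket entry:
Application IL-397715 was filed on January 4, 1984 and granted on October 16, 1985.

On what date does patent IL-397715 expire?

January 4, 2007

(a) grant + 17 years → 16 October 2002.
(b) filing + 23 years → 4 January 2007.
Later of the two: 4 January 2007.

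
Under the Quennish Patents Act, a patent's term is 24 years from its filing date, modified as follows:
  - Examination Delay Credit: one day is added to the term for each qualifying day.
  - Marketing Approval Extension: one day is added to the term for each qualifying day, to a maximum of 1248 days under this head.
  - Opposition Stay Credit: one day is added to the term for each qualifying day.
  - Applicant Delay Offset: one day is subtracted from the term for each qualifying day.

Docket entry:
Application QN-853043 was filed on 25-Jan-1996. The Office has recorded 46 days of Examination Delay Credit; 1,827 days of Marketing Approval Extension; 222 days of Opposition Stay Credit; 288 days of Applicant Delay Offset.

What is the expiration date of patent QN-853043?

2023-06-06

Base term: filing date + 24 years → 25 January 2020.
Examination Delay Credit: +46 days → 11 March 2020.
Marketing Approval Extension: 1827 days claimed exceeds the 1248-day cap, so +1248 days → 11 August 2023.
Opposition Stay Credit: +222 days → 20 March 2024.
Applicant Delay Offset: −288 days → 6 June 2023.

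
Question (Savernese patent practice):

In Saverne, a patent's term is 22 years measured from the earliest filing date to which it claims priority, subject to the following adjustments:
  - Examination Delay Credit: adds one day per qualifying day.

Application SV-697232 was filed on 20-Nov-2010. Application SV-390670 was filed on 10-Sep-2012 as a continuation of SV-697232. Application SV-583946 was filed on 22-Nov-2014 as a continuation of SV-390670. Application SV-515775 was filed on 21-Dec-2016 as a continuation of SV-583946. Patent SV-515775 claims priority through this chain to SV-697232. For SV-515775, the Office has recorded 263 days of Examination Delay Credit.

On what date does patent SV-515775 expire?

2033-08-10

Earliest priority filing: 20 November 2010.
Base term: 20 November 2010 + 22 years → 20 November 2032.
Examination Delay Credit: +263 days → 10 August 2033.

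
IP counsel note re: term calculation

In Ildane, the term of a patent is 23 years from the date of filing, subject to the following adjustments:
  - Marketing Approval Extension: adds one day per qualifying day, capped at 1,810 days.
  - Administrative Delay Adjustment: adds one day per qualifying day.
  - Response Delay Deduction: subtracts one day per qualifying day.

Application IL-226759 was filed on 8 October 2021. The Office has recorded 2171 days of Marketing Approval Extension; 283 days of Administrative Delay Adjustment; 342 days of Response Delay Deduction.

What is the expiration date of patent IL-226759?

July 25, 2049

Base term: filing date + 23 years → 8 October 2044.
Marketing Approval Extension: 2171 days claimed exceeds the 1810-day cap, so +1810 days → 22 September 2049.
Administrative Delay Adjustment: +283 days → 2 July 2050.
Response Delay Deduction: −342 days → 25 July 2049.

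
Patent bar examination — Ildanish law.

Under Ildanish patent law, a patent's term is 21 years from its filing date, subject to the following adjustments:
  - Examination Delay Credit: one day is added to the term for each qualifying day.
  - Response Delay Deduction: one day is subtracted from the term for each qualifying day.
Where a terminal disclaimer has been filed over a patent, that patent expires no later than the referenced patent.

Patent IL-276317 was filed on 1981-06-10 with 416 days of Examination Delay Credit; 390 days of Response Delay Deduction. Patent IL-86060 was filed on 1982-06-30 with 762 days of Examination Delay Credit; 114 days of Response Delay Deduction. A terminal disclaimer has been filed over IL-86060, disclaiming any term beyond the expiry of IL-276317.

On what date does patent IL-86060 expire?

2002-07-06

Natural term of IL-86060:
  Base: filing + 21 years → 30 June 2003.
  Examination Delay Credit: +762 days → 31 July 2005.
  Response Delay Deduction: −114 days → 8 April 2005.
Expiry of referenced patent IL-276317:
  Base: filing + 21 years → 10 June 2002.
  Examination Delay Credit: +416 days → 31 July 2003.
  Response Delay Deduction: −390 days → 6 July 2002.
Terminal disclaimer: IL-86060 expires on the earlier of 8 April 2005 and 6 July 2002.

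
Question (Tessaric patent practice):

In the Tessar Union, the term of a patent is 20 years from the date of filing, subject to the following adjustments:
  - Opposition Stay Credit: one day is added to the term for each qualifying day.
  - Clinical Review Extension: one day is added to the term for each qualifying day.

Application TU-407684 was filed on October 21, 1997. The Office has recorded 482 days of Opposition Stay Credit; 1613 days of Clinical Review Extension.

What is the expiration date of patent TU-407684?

2023-07-17

Base term: filing date + 20 years → 21 October 2017.
Opposition Stay Credit: +482 days → 15 February 2019.
Clinical Review Extension: +1613 days → 17 July 2023.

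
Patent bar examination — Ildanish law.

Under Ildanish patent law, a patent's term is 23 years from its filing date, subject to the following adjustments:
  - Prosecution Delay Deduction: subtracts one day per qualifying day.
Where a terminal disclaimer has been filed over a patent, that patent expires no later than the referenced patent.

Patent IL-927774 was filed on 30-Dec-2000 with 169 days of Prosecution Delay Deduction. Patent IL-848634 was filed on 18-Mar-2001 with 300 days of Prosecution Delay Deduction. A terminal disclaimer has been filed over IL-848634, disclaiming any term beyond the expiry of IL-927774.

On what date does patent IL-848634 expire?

May 23, 2023

Natural term of IL-848634:
  Base: filing + 23 years → 18 March 2024.
  Prosecution Delay Deduction: −300 days → 23 May 2023.
Expiry of referenced patent IL-927774:
  Base: filing + 23 years → 30 December 2023.
  Prosecution Delay Deduction: −169 days → 14 July 2023.
Terminal disclaimer: IL-848634 expires on the earlier of 23 May 2023 and 14 July 2023.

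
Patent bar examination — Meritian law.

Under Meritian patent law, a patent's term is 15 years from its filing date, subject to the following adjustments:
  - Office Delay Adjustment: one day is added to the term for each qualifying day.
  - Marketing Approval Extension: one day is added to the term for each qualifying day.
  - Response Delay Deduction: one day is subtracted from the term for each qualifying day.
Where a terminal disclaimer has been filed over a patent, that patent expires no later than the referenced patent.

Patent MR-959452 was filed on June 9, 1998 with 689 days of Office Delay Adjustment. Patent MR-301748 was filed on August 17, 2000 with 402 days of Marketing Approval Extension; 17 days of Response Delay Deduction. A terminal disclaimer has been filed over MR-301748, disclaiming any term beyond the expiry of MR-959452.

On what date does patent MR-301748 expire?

2015-04-29

Natural term of MR-301748:
  Base: filing + 15 years → 17 August 2015.
  Marketing Approval Extension: +402 days → 22 September 2016.
  Response Delay Deduction: −17 days → 5 September 2016.
Expiry of referenced patent MR-959452:
  Base: filing + 15 years → 9 June 2013.
  Office Delay Adjustment: +689 days → 29 April 2015.
Terminal disclaimer: MR-301748 expires on the earlier of 5 September 2016 and 29 April 2015.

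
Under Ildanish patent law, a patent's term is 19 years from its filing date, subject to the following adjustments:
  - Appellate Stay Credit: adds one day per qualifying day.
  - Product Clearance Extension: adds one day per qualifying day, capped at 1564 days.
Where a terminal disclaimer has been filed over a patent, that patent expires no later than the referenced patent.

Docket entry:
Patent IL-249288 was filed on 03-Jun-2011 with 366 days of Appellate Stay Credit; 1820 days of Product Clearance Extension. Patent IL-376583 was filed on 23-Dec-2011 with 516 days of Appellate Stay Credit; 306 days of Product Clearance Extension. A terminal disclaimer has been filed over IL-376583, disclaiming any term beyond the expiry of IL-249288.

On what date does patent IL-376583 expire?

2033-03-24

Natural term of IL-376583:
  Base: filing + 19 years → 23 December 2030.
  Appellate Stay Credit: +516 days → 22 May 2032.
  Product Clearance Extension: 306 days (within the 1564-day cap) → +306 days → 24 March 2033.
Expiry of referenced patent IL-249288:
  Base: filing + 19 years → 3 June 2030.
  Appellate Stay Credit: +366 days → 4 June 2031.
  Product Clearance Extension: 1820 days claimed exceeds the 1564-day cap, so +1564 days → 15 September 2035.
Terminal disclaimer: IL-376583 expires on the earlier of 24 March 2033 and 15 September 2035.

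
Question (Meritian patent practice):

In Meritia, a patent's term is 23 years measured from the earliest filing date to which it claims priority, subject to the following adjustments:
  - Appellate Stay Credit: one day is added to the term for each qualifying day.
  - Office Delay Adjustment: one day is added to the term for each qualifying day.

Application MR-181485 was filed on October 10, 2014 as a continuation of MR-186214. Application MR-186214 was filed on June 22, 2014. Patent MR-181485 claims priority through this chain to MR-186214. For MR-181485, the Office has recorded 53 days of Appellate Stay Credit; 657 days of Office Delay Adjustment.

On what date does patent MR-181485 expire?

June 2, 2039

Earliest priority filing: 22 June 2014.
Base term: 22 June 2014 + 23 years → 22 June 2037.
Appellate Stay Credit: +53 days → 14 August 2037.
Office Delay Adjustment: +657 days → 2 June 2039.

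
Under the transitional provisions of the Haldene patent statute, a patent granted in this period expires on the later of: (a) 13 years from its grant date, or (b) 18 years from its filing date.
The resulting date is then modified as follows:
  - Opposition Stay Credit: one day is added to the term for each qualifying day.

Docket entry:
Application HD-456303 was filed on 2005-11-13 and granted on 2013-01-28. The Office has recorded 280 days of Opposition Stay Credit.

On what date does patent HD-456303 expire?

November 4, 2026

(a) grant + 13 years → 28 January 2026.
(b) filing + 18 years → 13 November 2023.
Later of the two: 28 January 2026.
Opposition Stay Credit: +280 days → 4 November 2026.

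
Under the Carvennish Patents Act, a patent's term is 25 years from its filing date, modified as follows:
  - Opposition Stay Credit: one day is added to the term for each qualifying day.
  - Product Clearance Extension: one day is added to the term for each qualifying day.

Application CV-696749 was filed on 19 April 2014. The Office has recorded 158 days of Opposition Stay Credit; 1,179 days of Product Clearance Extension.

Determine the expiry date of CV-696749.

December 16, 2042

Base term: filing date + 25 years → 19 April 2039.
Opposition Stay Credit: +158 days → 24 September 2039.
Product Clearance Extension: +1179 days → 16 December 2042.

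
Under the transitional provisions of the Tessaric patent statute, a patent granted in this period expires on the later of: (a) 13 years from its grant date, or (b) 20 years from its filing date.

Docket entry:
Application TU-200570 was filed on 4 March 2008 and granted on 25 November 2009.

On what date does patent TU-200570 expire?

2028-03-04

(a) grant + 13 years → 25 November 2022.
(b) filing + 20 years → 4 March 2028.
Later of the two: 4 March 2028.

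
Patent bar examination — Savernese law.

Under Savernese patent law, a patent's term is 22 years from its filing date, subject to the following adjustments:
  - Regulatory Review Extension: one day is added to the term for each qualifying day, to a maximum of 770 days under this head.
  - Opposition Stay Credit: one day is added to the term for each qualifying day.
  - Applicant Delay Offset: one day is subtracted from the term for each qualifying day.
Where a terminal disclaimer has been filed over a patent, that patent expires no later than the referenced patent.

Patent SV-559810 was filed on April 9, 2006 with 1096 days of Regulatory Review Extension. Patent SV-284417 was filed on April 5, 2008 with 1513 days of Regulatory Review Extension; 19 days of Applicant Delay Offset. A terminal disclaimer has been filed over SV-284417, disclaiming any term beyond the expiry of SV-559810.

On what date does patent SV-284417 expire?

2030-05-19

Natural term of SV-284417:
  Base: filing + 22 years → 5 April 2030.
  Regulatory Review Extension: 1513 days claimed exceeds the 770-day cap, so +770 days → 14 May 2032.
  Applicant Delay Offset: −19 days → 25 April 2032.
Expiry of referenced patent SV-559810:
  Base: filing + 22 years → 9 April 2028.
  Regulatory Review Extension: 1096 days claimed exceeds the 770-day cap, so +770 days → 19 May 2030.
Terminal disclaimer: SV-284417 expires on the earlier of 25 April 2032 and 19 May 2030.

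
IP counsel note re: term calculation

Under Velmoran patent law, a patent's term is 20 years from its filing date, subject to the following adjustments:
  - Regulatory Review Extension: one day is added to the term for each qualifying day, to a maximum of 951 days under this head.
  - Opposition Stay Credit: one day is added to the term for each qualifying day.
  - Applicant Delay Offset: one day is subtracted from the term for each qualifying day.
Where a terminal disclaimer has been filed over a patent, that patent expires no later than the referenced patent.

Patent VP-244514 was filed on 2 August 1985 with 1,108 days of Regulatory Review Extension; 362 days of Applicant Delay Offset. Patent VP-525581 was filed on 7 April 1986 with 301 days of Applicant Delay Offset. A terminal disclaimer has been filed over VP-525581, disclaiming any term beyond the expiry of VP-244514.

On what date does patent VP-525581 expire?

Natural term of VP-525581:
  Base: filing + 20 years → 7 April 2006.
  Applicant Delay Offset: −301 days → 10 June 2005.
Expiry of referenced patent VP-244514:
  Base: filing + 20 years → 2 August 2005.
  Regulatory Review Extension: 1108 days claimed exceeds the 951-day cap, so +951 days → 10 March 2008.
  Applicant Delay Offset: −362 days → 14 March 2007.
Terminal disclaimer: VP-525581 expires on the earlier of 10 June 2005 and 14 March 2007.

2005-06-10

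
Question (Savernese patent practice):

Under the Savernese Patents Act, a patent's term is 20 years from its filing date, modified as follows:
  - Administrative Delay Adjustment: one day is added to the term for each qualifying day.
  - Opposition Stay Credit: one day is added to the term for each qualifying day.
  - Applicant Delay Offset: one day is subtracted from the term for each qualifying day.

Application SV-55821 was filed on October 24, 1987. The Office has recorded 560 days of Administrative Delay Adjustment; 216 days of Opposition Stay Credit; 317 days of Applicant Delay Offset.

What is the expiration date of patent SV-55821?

Base term: filing date + 20 years → 24 October 2007.
Administrative Delay Adjustment: +560 days → 6 May 2009.
Opposition Stay Credit: +216 days → 8 December 2009.
Applicant Delay Offset: −317 days → 25 January 2009.

2009-01-25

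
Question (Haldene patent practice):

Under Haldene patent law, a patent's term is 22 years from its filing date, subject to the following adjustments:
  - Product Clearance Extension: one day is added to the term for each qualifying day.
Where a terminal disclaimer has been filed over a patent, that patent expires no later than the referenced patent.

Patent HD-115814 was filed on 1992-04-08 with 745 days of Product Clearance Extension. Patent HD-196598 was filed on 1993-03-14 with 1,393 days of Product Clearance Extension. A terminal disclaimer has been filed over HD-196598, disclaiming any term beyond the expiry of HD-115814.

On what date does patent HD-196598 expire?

Natural term of HD-196598:
  Base: filing + 22 years → 14 March 2015.
  Product Clearance Extension: +1393 days → 5 January 2019.
Expiry of referenced patent HD-115814:
  Base: filing + 22 years → 8 April 2014.
  Product Clearance Extension: +745 days → 22 April 2016.
Terminal disclaimer: HD-196598 expires on the earlier of 5 January 2019 and 22 April 2016.

April 22, 2016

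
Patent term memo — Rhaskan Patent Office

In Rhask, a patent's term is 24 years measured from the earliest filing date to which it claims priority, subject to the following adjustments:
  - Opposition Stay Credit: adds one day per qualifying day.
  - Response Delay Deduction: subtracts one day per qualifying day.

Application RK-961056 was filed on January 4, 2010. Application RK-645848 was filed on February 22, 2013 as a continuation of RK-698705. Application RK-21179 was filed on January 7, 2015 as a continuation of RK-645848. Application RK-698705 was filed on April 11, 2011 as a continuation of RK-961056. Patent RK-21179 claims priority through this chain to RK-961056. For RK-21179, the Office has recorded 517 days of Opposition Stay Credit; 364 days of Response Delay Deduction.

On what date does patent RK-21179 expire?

Earliest priority filing: 4 January 2010.
Base term: 4 January 2010 + 24 years → 4 January 2034.
Opposition Stay Credit: +517 days → 5 June 2035.
Response Delay Deduction: −364 days → 6 June 2034.

June 6, 2034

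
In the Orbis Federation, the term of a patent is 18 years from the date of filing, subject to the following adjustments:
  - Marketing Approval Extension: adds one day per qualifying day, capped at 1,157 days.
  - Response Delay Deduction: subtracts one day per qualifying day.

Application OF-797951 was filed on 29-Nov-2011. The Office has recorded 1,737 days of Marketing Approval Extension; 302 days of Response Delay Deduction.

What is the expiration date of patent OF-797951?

2032-04-02

Base term: filing date + 18 years → 29 November 2029.
Marketing Approval Extension: 1737 days claimed exceeds the 1157-day cap, so +1157 days → 29 January 2033.
Response Delay Deduction: −302 days → 2 April 2032.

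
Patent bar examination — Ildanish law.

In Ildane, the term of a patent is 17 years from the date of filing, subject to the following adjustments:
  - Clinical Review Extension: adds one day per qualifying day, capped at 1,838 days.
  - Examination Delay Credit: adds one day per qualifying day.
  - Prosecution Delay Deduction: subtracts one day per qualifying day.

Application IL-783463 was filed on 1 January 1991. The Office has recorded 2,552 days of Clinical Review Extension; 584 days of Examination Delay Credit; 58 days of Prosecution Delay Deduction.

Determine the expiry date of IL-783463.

Base term: filing date + 17 years → 1 January 2008.
Clinical Review Extension: 2552 days claimed exceeds the 1838-day cap, so +1838 days → 12 January 2013.
Examination Delay Credit: +584 days → 19 August 2014.
Prosecution Delay Deduction: −58 days → 22 June 2014.

June 22, 2014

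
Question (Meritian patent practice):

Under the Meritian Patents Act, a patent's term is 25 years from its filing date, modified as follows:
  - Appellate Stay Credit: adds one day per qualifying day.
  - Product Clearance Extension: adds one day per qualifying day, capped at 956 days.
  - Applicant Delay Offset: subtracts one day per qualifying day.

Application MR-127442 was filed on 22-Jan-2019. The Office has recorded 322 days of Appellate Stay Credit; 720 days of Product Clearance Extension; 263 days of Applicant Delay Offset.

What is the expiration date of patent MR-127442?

Base term: filing date + 25 years → 22 January 2044.
Appellate Stay Credit: +322 days → 9 December 2044.
Product Clearance Extension: 720 days (within the 956-day cap) → +720 days → 29 November 2046.
Applicant Delay Offset: −263 days → 11 March 2046.

2046-03-11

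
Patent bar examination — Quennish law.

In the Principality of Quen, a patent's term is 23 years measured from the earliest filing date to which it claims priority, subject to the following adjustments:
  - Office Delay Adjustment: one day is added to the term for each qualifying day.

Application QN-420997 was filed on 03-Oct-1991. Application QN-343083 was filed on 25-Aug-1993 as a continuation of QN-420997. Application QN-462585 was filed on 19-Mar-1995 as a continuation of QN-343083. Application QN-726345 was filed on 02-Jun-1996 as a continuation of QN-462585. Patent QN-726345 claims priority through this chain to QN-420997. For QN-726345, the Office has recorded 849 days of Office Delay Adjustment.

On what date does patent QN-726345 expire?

2017-01-29

Earliest priority filing: 3 October 1991.
Base term: 3 October 1991 + 23 years → 3 October 2014.
Office Delay Adjustment: +849 days → 29 January 2017.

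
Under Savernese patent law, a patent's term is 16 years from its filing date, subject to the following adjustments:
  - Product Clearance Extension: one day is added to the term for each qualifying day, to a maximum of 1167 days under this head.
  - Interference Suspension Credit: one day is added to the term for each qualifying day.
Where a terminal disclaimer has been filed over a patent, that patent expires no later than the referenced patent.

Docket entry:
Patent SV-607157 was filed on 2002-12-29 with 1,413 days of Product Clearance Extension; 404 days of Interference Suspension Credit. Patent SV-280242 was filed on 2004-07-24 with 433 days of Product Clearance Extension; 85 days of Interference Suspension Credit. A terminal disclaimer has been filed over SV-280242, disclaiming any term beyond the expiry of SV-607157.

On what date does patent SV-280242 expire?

Natural term of SV-280242:
  Base: filing + 16 years → 24 July 2020.
  Product Clearance Extension: 433 days (within the 1167-day cap) → +433 days → 30 September 2021.
  Interference Suspension Credit: +85 days → 24 December 2021.
Expiry of referenced patent SV-607157:
  Base: filing + 16 years → 29 December 2018.
  Product Clearance Extension: 1413 days claimed exceeds the 1167-day cap, so +1167 days → 10 March 2022.
  Interference Suspension Credit: +404 days → 18 April 2023.
Terminal disclaimer: SV-280242 expires on the earlier of 24 December 2021 and 18 April 2023.

2021-12-24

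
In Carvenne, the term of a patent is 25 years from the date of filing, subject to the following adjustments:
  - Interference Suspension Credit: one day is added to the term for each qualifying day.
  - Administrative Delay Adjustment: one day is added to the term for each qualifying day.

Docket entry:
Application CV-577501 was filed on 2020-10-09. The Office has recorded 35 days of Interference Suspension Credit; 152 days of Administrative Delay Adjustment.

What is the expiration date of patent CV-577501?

April 14, 2046

Base term: filing date + 25 years → 9 October 2045.
Interference Suspension Credit: +35 days → 13 November 2045.
Administrative Delay Adjustment: +152 days → 14 April 2046.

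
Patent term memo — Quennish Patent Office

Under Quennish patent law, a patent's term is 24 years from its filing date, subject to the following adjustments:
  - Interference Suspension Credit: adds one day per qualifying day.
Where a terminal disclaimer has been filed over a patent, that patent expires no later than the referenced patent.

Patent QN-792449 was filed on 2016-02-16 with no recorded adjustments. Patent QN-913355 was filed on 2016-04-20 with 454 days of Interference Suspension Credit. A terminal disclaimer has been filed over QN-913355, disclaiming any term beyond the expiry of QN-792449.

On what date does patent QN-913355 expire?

Natural term of QN-913355:
  Base: filing + 24 years → 20 April 2040.
  Interference Suspension Credit: +454 days → 18 July 2041.
Expiry of referenced patent QN-792449:
  Base: filing + 24 years → 16 February 2040.
Terminal disclaimer: QN-913355 expires on the earlier of 18 July 2041 and 16 February 2040.

2040-02-16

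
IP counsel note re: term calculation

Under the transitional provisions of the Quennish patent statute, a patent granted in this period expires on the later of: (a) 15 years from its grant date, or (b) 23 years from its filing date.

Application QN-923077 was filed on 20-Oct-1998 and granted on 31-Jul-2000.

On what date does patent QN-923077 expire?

(a) grant + 15 years → 31 July 2015.
(b) filing + 23 years → 20 October 2021.
Later of the two: 20 October 2021.

2021-10-20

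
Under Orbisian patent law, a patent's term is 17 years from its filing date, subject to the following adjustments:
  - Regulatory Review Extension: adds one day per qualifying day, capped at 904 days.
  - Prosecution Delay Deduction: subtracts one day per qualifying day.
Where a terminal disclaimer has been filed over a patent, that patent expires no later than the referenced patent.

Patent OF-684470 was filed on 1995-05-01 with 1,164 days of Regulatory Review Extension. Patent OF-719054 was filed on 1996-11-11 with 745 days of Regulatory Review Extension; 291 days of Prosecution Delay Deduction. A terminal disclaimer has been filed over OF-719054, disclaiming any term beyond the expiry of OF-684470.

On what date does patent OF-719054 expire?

Natural term of OF-719054:
  Base: filing + 17 years → 11 November 2013.
  Regulatory Review Extension: 745 days (within the 904-day cap) → +745 days → 26 November 2015.
  Prosecution Delay Deduction: −291 days → 8 February 2015.
Expiry of referenced patent OF-684470:
  Base: filing + 17 years → 1 May 2012.
  Regulatory Review Extension: 1164 days claimed exceeds the 904-day cap, so +904 days → 22 October 2014.
Terminal disclaimer: OF-719054 expires on the earlier of 8 February 2015 and 22 October 2014.

2014-10-22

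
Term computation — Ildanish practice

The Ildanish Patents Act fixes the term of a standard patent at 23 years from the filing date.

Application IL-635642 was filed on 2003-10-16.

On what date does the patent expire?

Filing date + 23 years → 16 October 2026.

2026-10-16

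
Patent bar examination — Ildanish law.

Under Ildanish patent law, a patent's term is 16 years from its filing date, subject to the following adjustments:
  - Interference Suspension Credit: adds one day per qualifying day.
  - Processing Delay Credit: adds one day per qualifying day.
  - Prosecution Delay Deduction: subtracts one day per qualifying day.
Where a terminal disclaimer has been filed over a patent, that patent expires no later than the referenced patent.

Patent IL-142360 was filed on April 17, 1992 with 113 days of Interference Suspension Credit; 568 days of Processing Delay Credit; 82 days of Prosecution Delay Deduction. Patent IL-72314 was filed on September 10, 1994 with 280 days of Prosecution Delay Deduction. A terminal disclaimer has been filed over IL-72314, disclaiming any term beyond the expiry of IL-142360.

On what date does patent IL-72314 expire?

Natural term of IL-72314:
  Base: filing + 16 years → 10 September 2010.
  Prosecution Delay Deduction: −280 days → 4 December 2009.
Expiry of referenced patent IL-142360:
  Base: filing + 16 years → 17 April 2008.
  Interference Suspension Credit: +113 days → 8 August 2008.
  Processing Delay Credit: +568 days → 27 February 2010.
  Prosecution Delay Deduction: −82 days → 7 December 2009.
Terminal disclaimer: IL-72314 expires on the earlier of 4 December 2009 and 7 December 2009.

December 4, 2009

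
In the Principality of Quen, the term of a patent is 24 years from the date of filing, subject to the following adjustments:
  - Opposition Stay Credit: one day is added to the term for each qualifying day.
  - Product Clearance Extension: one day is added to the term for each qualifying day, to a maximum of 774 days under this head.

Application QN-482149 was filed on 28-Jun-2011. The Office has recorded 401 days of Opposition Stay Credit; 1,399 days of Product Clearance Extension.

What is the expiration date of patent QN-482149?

Base term: filing date + 24 years → 28 June 2035.
Opposition Stay Credit: +401 days → 2 August 2036.
Product Clearance Extension: 1399 days claimed exceeds the 774-day cap, so +774 days → 15 September 2038.

2038-09-15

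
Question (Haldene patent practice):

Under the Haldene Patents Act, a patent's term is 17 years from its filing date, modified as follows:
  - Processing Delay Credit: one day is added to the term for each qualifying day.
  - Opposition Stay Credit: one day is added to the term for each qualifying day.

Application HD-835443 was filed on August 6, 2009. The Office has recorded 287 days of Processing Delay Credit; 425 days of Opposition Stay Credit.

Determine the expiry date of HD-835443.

2028-07-18

Base term: filing date + 17 years → 6 August 2026.
Processing Delay Credit: +287 days → 20 May 2027.
Opposition Stay Credit: +425 days → 18 July 2028.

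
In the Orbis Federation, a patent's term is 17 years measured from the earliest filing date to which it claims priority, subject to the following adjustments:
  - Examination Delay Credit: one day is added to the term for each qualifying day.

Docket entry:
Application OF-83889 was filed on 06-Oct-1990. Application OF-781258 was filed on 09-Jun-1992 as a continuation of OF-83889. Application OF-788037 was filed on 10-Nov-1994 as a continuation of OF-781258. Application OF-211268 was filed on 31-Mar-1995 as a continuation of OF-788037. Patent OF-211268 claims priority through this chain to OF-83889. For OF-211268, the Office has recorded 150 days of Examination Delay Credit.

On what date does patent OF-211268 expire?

March 4, 2008

Earliest priority filing: 6 October 1990.
Base term: 6 October 1990 + 17 years → 6 October 2007.
Examination Delay Credit: +150 days → 4 March 2008.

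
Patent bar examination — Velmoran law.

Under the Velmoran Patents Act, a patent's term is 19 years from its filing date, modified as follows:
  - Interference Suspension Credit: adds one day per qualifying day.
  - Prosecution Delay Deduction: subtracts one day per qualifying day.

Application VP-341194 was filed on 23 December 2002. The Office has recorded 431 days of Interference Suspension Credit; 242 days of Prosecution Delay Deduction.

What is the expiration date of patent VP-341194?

Base term: filing date + 19 years → 23 December 2021.
Interference Suspension Credit: +431 days → 27 February 2023.
Prosecution Delay Deduction: −242 days → 30 June 2022.

2022-06-30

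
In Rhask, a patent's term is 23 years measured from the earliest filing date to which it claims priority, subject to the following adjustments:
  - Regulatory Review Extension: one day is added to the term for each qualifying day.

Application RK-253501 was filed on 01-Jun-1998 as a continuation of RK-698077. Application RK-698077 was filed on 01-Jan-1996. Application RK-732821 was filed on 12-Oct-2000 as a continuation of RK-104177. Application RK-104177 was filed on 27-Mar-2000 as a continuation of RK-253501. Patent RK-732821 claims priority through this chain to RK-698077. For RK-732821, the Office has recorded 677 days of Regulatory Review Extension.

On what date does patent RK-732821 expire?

Earliest priority filing: 1 January 1996.
Base term: 1 January 1996 + 23 years → 1 January 2019.
Regulatory Review Extension: +677 days → 8 November 2020.

2020-11-08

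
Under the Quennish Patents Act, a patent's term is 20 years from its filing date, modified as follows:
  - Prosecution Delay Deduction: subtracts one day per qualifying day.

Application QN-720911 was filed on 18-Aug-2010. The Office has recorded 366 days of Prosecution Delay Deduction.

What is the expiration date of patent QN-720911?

Base term: filing date + 20 years → 18 August 2030.
Prosecution Delay Deduction: −366 days → 17 August 2029.

August 17, 2029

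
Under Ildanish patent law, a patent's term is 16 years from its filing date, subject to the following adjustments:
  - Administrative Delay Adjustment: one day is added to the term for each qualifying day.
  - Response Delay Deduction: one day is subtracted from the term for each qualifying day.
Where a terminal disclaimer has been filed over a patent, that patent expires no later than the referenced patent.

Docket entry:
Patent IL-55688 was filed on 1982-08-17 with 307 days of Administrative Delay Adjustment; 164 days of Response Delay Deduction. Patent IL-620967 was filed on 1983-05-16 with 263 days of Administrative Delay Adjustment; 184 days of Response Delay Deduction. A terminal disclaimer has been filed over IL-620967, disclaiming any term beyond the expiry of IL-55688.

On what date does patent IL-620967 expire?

1999-01-07

Natural term of IL-620967:
  Base: filing + 16 years → 16 May 1999.
  Administrative Delay Adjustment: +263 days → 3 February 2000.
  Response Delay Deduction: −184 days → 3 August 1999.
Expiry of referenced patent IL-55688:
  Base: filing + 16 years → 17 August 1998.
  Administrative Delay Adjustment: +307 days → 20 June 1999.
  Response Delay Deduction: −164 days → 7 January 1999.
Terminal disclaimer: IL-620967 expires on the earlier of 3 August 1999 and 7 January 1999.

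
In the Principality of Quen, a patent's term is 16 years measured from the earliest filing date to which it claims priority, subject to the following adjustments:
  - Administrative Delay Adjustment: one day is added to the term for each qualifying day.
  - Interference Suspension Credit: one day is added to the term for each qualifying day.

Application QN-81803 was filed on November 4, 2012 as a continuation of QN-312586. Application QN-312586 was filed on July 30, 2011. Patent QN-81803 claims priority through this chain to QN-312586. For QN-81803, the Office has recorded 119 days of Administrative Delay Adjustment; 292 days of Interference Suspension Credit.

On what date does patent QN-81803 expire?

Earliest priority filing: 30 July 2011.
Base term: 30 July 2011 + 16 years → 30 July 2027.
Administrative Delay Adjustment: +119 days → 26 November 2027.
Interference Suspension Credit: +292 days → 13 September 2028.

September 13, 2028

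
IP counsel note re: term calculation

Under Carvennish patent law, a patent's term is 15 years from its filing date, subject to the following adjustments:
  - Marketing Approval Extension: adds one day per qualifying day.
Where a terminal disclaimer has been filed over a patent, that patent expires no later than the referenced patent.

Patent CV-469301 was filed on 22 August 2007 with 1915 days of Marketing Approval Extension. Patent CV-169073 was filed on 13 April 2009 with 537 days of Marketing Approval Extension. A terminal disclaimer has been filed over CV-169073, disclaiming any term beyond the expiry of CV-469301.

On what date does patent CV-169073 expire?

October 2, 2025

Natural term of CV-169073:
  Base: filing + 15 years → 13 April 2024.
  Marketing Approval Extension: +537 days → 2 October 2025.
Expiry of referenced patent CV-469301:
  Base: filing + 15 years → 22 August 2022.
  Marketing Approval Extension: +1915 days → 19 November 2027.
Terminal disclaimer: CV-169073 expires on the earlier of 2 October 2025 and 19 November 2027.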